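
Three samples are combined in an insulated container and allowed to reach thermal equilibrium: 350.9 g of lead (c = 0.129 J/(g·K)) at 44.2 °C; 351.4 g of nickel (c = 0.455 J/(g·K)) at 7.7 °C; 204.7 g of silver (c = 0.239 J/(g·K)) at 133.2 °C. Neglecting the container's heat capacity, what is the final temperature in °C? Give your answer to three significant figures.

Σ mᵢcᵢ(T − Tᵢ) = 0  ⇒  T = Σ mᵢcᵢTᵢ / Σ mᵢcᵢ
Σ mᵢcᵢ = 350.9×0.129 + 351.4×0.455 + 204.7×0.239 = 254.0764
Σ mᵢcᵢTᵢ = 45.2661×44.2 + 159.887×7.7 + 48.9233×133.2 = 9748.5
T = 9748.5 / 254.0764 = 38.37 °C

T_f = 38.4 °C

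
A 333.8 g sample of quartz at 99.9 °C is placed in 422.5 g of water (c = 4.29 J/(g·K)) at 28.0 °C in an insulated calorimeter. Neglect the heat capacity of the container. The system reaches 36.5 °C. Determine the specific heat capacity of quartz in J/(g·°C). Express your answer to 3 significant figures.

c = 0.728 J/(g·°C)

q_gained = (422.5 × 4.29) × (36.5 − 28.0) = 15410 J
q_lost = 333.8 × c × (99.9 − 36.5) = 21162.92 c
Set equal: c = 15410 / 21162.92 = 0.728 J/(g·°C)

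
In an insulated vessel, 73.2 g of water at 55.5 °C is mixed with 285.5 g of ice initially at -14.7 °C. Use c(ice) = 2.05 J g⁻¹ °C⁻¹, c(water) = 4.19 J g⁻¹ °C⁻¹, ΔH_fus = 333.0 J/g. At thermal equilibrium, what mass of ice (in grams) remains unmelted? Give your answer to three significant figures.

m_ice remaining = 260 g

Heat to warm all ice to 0 °C: 285.5×2.05×14.7 = 8603.5 J
Heat released by water cooling to 0 °C: 73.2×4.19×55.5 = 17022 J
17022 J < 8603.5 + 285.5×333.0 = 103675.0 J, so not all ice melts; final T = 0 °C.
Heat left for melting: 17022 − 8603.5 = 8418.5 J
Mass melted = 8418.5 / 333.0 = 25.28 g
Ice remaining = 285.5 − 25.28 = 260.22 g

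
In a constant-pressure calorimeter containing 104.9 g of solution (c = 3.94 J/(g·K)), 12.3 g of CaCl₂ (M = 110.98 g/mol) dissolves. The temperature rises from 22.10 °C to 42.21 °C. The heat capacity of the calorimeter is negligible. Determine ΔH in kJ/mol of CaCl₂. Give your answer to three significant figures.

ΔH = -75.0 kJ/mol

|ΔT| = |42.21 − 22.10| = 20.11 °C
|q_surr| = (104.9 × 3.94) × 20.11 = 413.306 × 20.11 = 8312 J
n(CaCl₂) = 12.3 / 110.98 = 0.1108 mol
Temperature rose, so q_rxn = −|q_surr| = -8.312 kJ
ΔH = q_rxn / n = -75.02 kJ/mol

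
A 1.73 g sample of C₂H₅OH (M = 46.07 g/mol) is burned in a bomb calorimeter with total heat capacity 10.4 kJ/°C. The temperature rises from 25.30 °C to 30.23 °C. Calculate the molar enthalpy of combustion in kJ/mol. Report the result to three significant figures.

ΔH = -1370 kJ/mol

ΔT = 30.23 − 25.30 = 4.93 °C
q_cal = C_cal × ΔT = 10.4 × 4.93 = 51.272 kJ
n = 1.73 / 46.07 = 0.03755 mol
q_rxn = −q_cal = -51.272 kJ
ΔH = -51.272 / 0.03755 = -1365 kJ/mol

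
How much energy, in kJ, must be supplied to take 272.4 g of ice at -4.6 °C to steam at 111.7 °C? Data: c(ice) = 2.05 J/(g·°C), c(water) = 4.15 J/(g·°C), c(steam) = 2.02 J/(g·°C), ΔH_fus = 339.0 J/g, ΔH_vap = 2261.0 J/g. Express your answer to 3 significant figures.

q1 (heat ice -4.6→0.0 °C): 272.4 × 2.05 × 4.6 = 2569 J
q2 (melt at 0 °C): 272.4 × 339.0 = 92344 J
q3 (heat water 0.0→100.0 °C): 272.4 × 4.15 × 100.0 = 113046 J
q4 (vaporize at 100 °C): 272.4 × 2261.0 = 615896 J
q5 (heat steam 100.0→111.7 °C): 272.4 × 2.02 × 11.7 = 6438 J
Total: 2569 + 92344 + 113046 + 615896 + 6438 = 830293 J = 830 kJ

q = 830 kJ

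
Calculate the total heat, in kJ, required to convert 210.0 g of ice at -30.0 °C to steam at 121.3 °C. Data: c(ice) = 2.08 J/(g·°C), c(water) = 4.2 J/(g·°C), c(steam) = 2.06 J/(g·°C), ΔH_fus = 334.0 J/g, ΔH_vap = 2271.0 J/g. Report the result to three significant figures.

q = 658 kJ

q1 (heat ice -30.0→0.0 °C): 210.0 × 2.08 × 30.0 = 13104 J
q2 (melt at 0 °C): 210.0 × 334.0 = 70140 J
q3 (heat water 0.0→100.0 °C): 210.0 × 4.2 × 100.0 = 88200 J
q4 (vaporize at 100 °C): 210.0 × 2271.0 = 476910 J
q5 (heat steam 100.0→121.3 °C): 210.0 × 2.06 × 21.3 = 9214 J
Total: 13104 + 70140 + 88200 + 476910 + 9214 = 657568 J = 658 kJ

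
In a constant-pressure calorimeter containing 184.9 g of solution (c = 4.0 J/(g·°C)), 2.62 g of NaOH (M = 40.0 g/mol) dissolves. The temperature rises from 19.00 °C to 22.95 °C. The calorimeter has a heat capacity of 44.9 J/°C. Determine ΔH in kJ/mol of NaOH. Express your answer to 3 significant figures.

|ΔT| = |22.95 − 19.00| = 3.95 °C
|q_surr| = (184.9 × 4.0 + 44.9) × 3.95 = 784.5 × 3.95 = 3099 J
n(NaOH) = 2.62 / 40.0 = 0.06550 mol
Temperature rose, so q_rxn = −|q_surr| = -3.099 kJ
ΔH = q_rxn / n = -47.31 kJ/mol

ΔH = -47.3 kJ/mol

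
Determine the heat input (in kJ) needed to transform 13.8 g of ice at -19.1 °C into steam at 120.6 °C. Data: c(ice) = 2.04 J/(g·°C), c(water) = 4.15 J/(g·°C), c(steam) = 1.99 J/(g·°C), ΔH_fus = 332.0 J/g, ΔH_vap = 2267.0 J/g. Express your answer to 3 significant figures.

q = 42.7 kJ

q1 (heat ice -19.1→0.0 °C): 13.8 × 2.04 × 19.1 = 538 J
q2 (melt at 0 °C): 13.8 × 332.0 = 4582 J
q3 (heat water 0.0→100.0 °C): 13.8 × 4.15 × 100.0 = 5727 J
q4 (vaporize at 100 °C): 13.8 × 2267.0 = 31285 J
q5 (heat steam 100.0→120.6 °C): 13.8 × 1.99 × 20.6 = 566 J
Total: 538 + 4582 + 5727 + 31285 + 566 = 42698 J = 42.7 kJ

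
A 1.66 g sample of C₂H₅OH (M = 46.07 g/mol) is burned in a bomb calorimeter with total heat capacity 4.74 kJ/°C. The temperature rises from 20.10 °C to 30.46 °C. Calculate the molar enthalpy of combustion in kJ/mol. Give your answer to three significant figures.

ΔH = -1360 kJ/mol

ΔT = 30.46 − 20.10 = 10.36 °C
q_cal = C_cal × ΔT = 4.74 × 10.36 = 49.1064 kJ
n = 1.66 / 46.07 = 0.03603 mol
q_rxn = −q_cal = -49.1064 kJ
ΔH = -49.1064 / 0.03603 = -1363 kJ/mol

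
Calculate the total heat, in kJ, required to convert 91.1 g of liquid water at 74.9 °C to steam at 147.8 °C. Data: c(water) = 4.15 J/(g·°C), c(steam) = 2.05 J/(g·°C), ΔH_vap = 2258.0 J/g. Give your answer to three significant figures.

q = 224 kJ

q1 (heat water 74.9→100.0 °C): 91.1 × 4.15 × 25.1 = 9489 J
q2 (vaporize at 100 °C): 91.1 × 2258.0 = 205704 J
q3 (heat steam 100.0→147.8 °C): 91.1 × 2.05 × 47.8 = 8927 J
Total: 9489 + 205704 + 8927 = 224120 J = 224 kJ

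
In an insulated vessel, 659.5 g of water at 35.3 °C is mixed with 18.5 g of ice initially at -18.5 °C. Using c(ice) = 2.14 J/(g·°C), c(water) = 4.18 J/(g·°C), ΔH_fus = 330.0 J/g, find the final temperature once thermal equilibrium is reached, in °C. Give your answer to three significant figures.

T_f = 31.9 °C

Heat to bring ice to 0 °C and melt it: q₁ = 18.5×2.14×18.5 + 18.5×330.0 = 6837.4 J
Heat the water can supply cooling to 0 °C: 659.5×4.18×35.3 = 97311.9 J > q₁, so all ice melts.
Energy balance: 659.5×4.18×(35.3 − T) = 6837.4 + 18.5×4.18×(T − 0)
2756.71(35.3 − T) = 6837.4 + 77.33 T
97311.9 − 6837.4 = 2834.04 T
T = 90474.5 / 2834.04 = 31.92 °C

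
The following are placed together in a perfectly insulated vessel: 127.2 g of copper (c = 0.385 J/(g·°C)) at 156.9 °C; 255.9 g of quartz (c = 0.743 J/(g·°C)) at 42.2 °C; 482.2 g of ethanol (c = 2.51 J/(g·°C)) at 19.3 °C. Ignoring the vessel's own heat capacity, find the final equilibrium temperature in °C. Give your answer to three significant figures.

Σ mᵢcᵢ(T − Tᵢ) = 0  ⇒  T = Σ mᵢcᵢTᵢ / Σ mᵢcᵢ
Σ mᵢcᵢ = 127.2×0.385 + 255.9×0.743 + 482.2×2.51 = 1449.4277
Σ mᵢcᵢTᵢ = 48.972×156.9 + 190.1337×42.2 + 1210.322×19.3 = 39067
T = 39067 / 1449.4277 = 26.95 °C

T_f = 27.0 °C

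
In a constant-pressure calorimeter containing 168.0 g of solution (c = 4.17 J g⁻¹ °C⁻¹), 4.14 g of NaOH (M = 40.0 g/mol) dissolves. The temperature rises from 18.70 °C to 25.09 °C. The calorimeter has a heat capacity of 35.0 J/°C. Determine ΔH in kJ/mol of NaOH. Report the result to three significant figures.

|ΔT| = |25.09 − 18.70| = 6.39 °C
|q_surr| = (168.0 × 4.17 + 35.0) × 6.39 = 735.56 × 6.39 = 4700 J
n(NaOH) = 4.14 / 40.0 = 0.1035 mol
Temperature rose, so q_rxn = −|q_surr| = -4.700 kJ
ΔH = q_rxn / n = -45.41 kJ/mol

ΔH = -45.4 kJ/mol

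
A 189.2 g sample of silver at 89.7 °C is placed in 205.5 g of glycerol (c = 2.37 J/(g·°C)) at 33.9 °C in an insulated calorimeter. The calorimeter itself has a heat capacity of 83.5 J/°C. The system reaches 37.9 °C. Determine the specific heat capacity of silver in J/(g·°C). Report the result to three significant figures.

q_gained = (205.5 × 2.37 + 83.5) × (37.9 − 33.9) = 2282 J
q_lost = 189.2 × c × (89.7 − 37.9) = 9800.56 c
Set equal: c = 2282 / 9800.56 = 0.233 J/(g·°C)

c = 0.233 J/(g·°C)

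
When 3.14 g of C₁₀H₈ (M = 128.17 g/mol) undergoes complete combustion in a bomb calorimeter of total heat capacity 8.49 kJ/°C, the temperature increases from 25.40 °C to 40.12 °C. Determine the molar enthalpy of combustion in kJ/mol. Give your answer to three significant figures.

ΔT = 40.12 − 25.40 = 14.72 °C
q_cal = C_cal × ΔT = 8.49 × 14.72 = 124.9728 kJ
n = 3.14 / 128.17 = 0.02450 mol
q_rxn = −q_cal = -124.9728 kJ
ΔH = -124.9728 / 0.02450 = -5101 kJ/mol

ΔH = -5100 kJ/mol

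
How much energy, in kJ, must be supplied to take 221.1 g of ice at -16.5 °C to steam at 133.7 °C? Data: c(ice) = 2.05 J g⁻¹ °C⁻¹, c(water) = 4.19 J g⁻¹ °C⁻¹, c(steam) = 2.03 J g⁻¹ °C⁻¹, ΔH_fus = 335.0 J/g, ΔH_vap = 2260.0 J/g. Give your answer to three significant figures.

q = 689 kJ

q1 (heat ice -16.5→0.0 °C): 221.1 × 2.05 × 16.5 = 7479 J
q2 (melt at 0 °C): 221.1 × 335.0 = 74069 J
q3 (heat water 0.0→100.0 °C): 221.1 × 4.19 × 100.0 = 92641 J
q4 (vaporize at 100 °C): 221.1 × 2260.0 = 499686 J
q5 (heat steam 100.0→133.7 °C): 221.1 × 2.03 × 33.7 = 15126 J
Total: 7479 + 74069 + 92641 + 499686 + 15126 = 689001 J = 689 kJ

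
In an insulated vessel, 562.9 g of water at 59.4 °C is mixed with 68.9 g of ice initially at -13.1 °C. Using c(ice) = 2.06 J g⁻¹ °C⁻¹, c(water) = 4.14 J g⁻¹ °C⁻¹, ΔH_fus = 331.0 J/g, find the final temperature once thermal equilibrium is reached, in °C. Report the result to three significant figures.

Heat to bring ice to 0 °C and melt it: q₁ = 68.9×2.06×13.1 + 68.9×331.0 = 24665 J
Heat the water can supply cooling to 0 °C: 562.9×4.14×59.4 = 138426 J > q₁, so all ice melts.
Energy balance: 562.9×4.14×(59.4 − T) = 24665 + 68.9×4.14×(T − 0)
2330.406(59.4 − T) = 24665 + 285.246 T
138426 − 24665 = 2615.652 T
T = 113761 / 2615.652 = 43.49 °C

T_f = 43.5 °C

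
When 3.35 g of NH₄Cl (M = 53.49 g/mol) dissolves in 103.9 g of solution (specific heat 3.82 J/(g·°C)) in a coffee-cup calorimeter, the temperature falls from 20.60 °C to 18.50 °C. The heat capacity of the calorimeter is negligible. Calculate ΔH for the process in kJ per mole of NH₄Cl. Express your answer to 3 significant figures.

|ΔT| = |18.50 − 20.60| = 2.10 °C
|q_surr| = (103.9 × 3.82) × 2.10 = 396.898 × 2.10 = 833.5 J
n(NH₄Cl) = 3.35 / 53.49 = 0.06263 mol
Temperature fell, so q_rxn = +|q_surr| = 0.8335 kJ
ΔH = q_rxn / n = 13.31 kJ/mol

ΔH = 13.3 kJ/mol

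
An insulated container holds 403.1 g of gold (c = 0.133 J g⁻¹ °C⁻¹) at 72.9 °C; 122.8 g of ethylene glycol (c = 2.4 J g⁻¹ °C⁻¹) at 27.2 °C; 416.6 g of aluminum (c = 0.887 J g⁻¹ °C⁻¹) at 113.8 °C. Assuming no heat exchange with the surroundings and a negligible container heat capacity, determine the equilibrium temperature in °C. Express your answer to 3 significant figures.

T_f = 75.2 °C

Σ mᵢcᵢ(T − Tᵢ) = 0  ⇒  T = Σ mᵢcᵢTᵢ / Σ mᵢcᵢ
Σ mᵢcᵢ = 403.1×0.133 + 122.8×2.4 + 416.6×0.887 = 717.8565
Σ mᵢcᵢTᵢ = 53.6123×72.9 + 294.72×27.2 + 369.5242×113.8 = 53977
T = 53977 / 717.8565 = 75.19 °C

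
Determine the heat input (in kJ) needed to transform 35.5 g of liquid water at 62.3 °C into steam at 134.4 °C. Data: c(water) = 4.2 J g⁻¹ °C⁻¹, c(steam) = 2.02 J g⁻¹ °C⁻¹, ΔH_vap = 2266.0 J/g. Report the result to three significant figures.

q = 88.5 kJ

q1 (heat water 62.3→100.0 °C): 35.5 × 4.2 × 37.7 = 5621 J
q2 (vaporize at 100 °C): 35.5 × 2266.0 = 80443 J
q3 (heat steam 100.0→134.4 °C): 35.5 × 2.02 × 34.4 = 2467 J
Total: 5621 + 80443 + 2467 = 88531 J = 88.5 kJ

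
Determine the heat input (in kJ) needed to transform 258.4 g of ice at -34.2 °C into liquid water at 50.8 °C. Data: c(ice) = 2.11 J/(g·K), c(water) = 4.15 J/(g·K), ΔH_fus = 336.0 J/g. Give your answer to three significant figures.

q = 160 kJ

q1 (heat ice -34.2→0.0 °C): 258.4 × 2.11 × 34.2 = 18647 J
q2 (melt at 0 °C): 258.4 × 336.0 = 86822 J
q3 (heat water 0.0→50.8 °C): 258.4 × 4.15 × 50.8 = 54476 J
Total: 18647 + 86822 + 54476 = 159945 J = 160 kJ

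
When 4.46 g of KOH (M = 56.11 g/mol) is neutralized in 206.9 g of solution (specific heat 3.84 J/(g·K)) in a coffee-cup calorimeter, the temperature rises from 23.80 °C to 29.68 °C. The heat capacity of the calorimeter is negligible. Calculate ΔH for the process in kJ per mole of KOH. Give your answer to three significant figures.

|ΔT| = |29.68 − 23.80| = 5.88 °C
|q_surr| = (206.9 × 3.84) × 5.88 = 794.496 × 5.88 = 4672 J
n(KOH) = 4.46 / 56.11 = 0.07949 mol
Temperature rose, so q_rxn = −|q_surr| = -4.672 kJ
ΔH = q_rxn / n = -58.77 kJ/mol

ΔH = -58.8 kJ/mol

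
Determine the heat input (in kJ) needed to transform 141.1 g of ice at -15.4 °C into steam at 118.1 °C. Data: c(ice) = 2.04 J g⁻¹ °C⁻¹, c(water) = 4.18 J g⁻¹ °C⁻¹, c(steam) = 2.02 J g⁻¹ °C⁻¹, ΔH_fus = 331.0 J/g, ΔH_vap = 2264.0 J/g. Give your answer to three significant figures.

q = 435 kJ

q1 (heat ice -15.4→0.0 °C): 141.1 × 2.04 × 15.4 = 4433 J
q2 (melt at 0 °C): 141.1 × 331.0 = 46704 J
q3 (heat water 0.0→100.0 °C): 141.1 × 4.18 × 100.0 = 58980 J
q4 (vaporize at 100 °C): 141.1 × 2264.0 = 319450 J
q5 (heat steam 100.0→118.1 °C): 141.1 × 2.02 × 18.1 = 5159 J
Total: 4433 + 46704 + 58980 + 319450 + 5159 = 434726 J = 435 kJ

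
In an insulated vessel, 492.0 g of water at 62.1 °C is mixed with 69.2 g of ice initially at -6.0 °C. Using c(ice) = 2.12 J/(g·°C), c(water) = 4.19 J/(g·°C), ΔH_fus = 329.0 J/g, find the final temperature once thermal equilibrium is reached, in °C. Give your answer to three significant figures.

Heat to bring ice to 0 °C and melt it: q₁ = 69.2×2.12×6.0 + 69.2×329.0 = 23647 J
Heat the water can supply cooling to 0 °C: 492.0×4.19×62.1 = 128018 J > q₁, so all ice melts.
Energy balance: 492.0×4.19×(62.1 − T) = 23647 + 69.2×4.19×(T − 0)
2061.48(62.1 − T) = 23647 + 289.948 T
128018 − 23647 = 2351.428 T
T = 104371 / 2351.428 = 44.39 °C

T_f = 44.4 °C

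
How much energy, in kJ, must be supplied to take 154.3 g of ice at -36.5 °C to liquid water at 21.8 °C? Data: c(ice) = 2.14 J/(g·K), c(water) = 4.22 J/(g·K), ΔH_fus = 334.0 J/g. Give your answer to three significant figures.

q1 (heat ice -36.5→0.0 °C): 154.3 × 2.14 × 36.5 = 12052 J
q2 (melt at 0 °C): 154.3 × 334.0 = 51536 J
q3 (heat water 0.0→21.8 °C): 154.3 × 4.22 × 21.8 = 14195 J
Total: 12052 + 51536 + 14195 = 77783 J = 77.8 kJ

q = 77.8 kJ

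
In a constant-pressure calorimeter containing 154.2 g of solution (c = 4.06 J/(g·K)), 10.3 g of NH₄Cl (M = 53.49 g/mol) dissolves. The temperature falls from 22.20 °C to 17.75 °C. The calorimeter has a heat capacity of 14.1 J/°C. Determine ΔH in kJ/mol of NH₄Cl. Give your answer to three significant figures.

ΔH = 14.8 kJ/mol

|ΔT| = |17.75 − 22.20| = 4.45 °C
|q_surr| = (154.2 × 4.06 + 14.1) × 4.45 = 640.152 × 4.45 = 2849 J
n(NH₄Cl) = 10.3 / 53.49 = 0.1926 mol
Temperature fell, so q_rxn = +|q_surr| = 2.849 kJ
ΔH = q_rxn / n = 14.79 kJ/mol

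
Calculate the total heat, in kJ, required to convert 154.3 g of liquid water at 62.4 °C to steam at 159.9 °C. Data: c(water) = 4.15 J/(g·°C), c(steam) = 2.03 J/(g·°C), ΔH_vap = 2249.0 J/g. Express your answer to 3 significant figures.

q1 (heat water 62.4→100.0 °C): 154.3 × 4.15 × 37.6 = 24077 J
q2 (vaporize at 100 °C): 154.3 × 2249.0 = 347021 J
q3 (heat steam 100.0→159.9 °C): 154.3 × 2.03 × 59.9 = 18762 J
Total: 24077 + 347021 + 18762 = 389860 J = 390 kJ

q = 390 kJ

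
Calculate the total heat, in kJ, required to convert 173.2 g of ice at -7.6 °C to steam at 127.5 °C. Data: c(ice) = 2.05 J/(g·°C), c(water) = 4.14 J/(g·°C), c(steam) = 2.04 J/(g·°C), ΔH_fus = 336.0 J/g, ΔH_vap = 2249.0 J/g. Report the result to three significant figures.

q1 (heat ice -7.6→0.0 °C): 173.2 × 2.05 × 7.6 = 2698 J
q2 (melt at 0 °C): 173.2 × 336.0 = 58195 J
q3 (heat water 0.0→100.0 °C): 173.2 × 4.14 × 100.0 = 71705 J
q4 (vaporize at 100 °C): 173.2 × 2249.0 = 389527 J
q5 (heat steam 100.0→127.5 °C): 173.2 × 2.04 × 27.5 = 9717 J
Total: 2698 + 58195 + 71705 + 389527 + 9717 = 531842 J = 532 kJ

q = 532 kJ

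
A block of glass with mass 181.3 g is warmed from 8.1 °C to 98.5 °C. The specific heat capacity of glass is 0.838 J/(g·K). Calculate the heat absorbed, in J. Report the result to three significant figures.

q = 13700 J

q = m c ΔT = 181.3 × 0.838 × (98.5 − 8.1)
q = 181.3 × 0.838 × 90.4 = 13730 J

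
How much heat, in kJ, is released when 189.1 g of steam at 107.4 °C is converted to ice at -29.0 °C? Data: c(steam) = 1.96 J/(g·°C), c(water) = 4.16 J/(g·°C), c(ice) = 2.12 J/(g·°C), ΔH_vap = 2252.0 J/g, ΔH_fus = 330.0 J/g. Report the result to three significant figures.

q = 581 kJ

q1 (cool steam 107.4→100 °C): 189.1 × 1.96 × 7.4 = 2743 J
q2 (condense at 100 °C): 189.1 × 2252.0 = 425853 J
q3 (cool water 100→0 °C): 189.1 × 4.16 × 100.0 = 78666 J
q4 (freeze at 0 °C): 189.1 × 330.0 = 62403 J
q5 (cool ice 0→-29.0 °C): 189.1 × 2.12 × 29.0 = 11626 J
Total: 2743 + 425853 + 78666 + 62403 + 11626 = 581291 J = 581 kJ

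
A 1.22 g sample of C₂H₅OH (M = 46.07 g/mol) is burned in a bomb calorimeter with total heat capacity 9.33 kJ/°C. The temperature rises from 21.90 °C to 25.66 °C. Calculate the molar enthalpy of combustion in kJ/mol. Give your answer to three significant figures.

ΔH = -1320 kJ/mol

ΔT = 25.66 − 21.90 = 3.76 °C
q_cal = C_cal × ΔT = 9.33 × 3.76 = 35.0808 kJ
n = 1.22 / 46.07 = 0.02648 mol
q_rxn = −q_cal = -35.0808 kJ
ΔH = -35.0808 / 0.02648 = -1324.8 kJ/mol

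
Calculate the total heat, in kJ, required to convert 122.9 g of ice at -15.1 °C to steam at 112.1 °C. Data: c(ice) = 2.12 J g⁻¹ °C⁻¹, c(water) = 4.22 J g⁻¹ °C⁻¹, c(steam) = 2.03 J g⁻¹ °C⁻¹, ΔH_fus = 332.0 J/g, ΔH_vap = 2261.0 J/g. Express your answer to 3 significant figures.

q = 377 kJ

q1 (heat ice -15.1→0.0 °C): 122.9 × 2.12 × 15.1 = 3934 J
q2 (melt at 0 °C): 122.9 × 332.0 = 40803 J
q3 (heat water 0.0→100.0 °C): 122.9 × 4.22 × 100.0 = 51864 J
q4 (vaporize at 100 °C): 122.9 × 2261.0 = 277877 J
q5 (heat steam 100.0→112.1 °C): 122.9 × 2.03 × 12.1 = 3019 J
Total: 3934 + 40803 + 51864 + 277877 + 3019 = 377497 J = 377 kJ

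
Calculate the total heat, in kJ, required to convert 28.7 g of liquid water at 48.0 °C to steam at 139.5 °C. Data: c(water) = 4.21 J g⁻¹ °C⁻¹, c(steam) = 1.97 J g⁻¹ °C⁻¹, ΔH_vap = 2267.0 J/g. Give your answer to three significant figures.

q = 73.6 kJ

q1 (heat water 48.0→100.0 °C): 28.7 × 4.21 × 52.0 = 6283 J
q2 (vaporize at 100 °C): 28.7 × 2267.0 = 65063 J
q3 (heat steam 100.0→139.5 °C): 28.7 × 1.97 × 39.5 = 2233 J
Total: 6283 + 65063 + 2233 = 73579 J = 73.6 kJ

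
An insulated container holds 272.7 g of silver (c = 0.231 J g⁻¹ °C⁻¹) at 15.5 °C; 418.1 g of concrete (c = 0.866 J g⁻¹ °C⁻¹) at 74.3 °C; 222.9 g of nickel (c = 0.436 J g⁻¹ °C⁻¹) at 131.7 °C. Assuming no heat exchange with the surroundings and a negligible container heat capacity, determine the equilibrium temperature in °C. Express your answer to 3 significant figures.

Σ mᵢcᵢ(T − Tᵢ) = 0  ⇒  T = Σ mᵢcᵢTᵢ / Σ mᵢcᵢ
Σ mᵢcᵢ = 272.7×0.231 + 418.1×0.866 + 222.9×0.436 = 522.2527
Σ mᵢcᵢTᵢ = 62.9937×15.5 + 362.0746×74.3 + 97.1844×131.7 = 40678
T = 40678 / 522.2527 = 77.89 °C

T_f = 77.9 °C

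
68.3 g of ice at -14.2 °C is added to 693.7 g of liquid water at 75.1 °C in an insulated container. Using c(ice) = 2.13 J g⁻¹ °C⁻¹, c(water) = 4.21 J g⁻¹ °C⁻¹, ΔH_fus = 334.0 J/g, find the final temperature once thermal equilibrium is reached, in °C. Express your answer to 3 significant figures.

Heat to bring ice to 0 °C and melt it: q₁ = 68.3×2.13×14.2 + 68.3×334.0 = 24878 J
Heat the water can supply cooling to 0 °C: 693.7×4.21×75.1 = 219328 J > q₁, so all ice melts.
Energy balance: 693.7×4.21×(75.1 − T) = 24878 + 68.3×4.21×(T − 0)
2920.477(75.1 − T) = 24878 + 287.543 T
219328 − 24878 = 3208.020 T
T = 194450 / 3208.020 = 60.61 °C

T_f = 60.6 °C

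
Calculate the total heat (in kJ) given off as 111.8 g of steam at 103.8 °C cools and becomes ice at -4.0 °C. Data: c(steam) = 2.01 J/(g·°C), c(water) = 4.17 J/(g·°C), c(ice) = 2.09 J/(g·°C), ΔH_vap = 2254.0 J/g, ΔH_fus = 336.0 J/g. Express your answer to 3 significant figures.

q = 338 kJ

q1 (cool steam 103.8→100 °C): 111.8 × 2.01 × 3.8 = 854 J
q2 (condense at 100 °C): 111.8 × 2254.0 = 251997 J
q3 (cool water 100→0 °C): 111.8 × 4.17 × 100.0 = 46621 J
q4 (freeze at 0 °C): 111.8 × 336.0 = 37565 J
q5 (cool ice 0→-4.0 °C): 111.8 × 2.09 × 4.0 = 935 J
Total: 854 + 251997 + 46621 + 37565 + 935 = 337972 J = 338 kJ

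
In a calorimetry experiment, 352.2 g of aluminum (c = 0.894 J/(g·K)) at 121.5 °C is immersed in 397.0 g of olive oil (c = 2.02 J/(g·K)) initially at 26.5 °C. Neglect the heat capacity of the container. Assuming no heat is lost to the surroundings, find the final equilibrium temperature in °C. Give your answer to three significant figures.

T_f = 53.3 °C

Heat lost by aluminum = heat gained by olive oil.
(352.2)(0.894)(121.5 − T) = (397.0)(2.02)(T − 26.5)
314.8668 (121.5 − T) = 801.94 (T − 26.5)
38256 − 314.8668 T = 801.94 T − 21251
59507 = 1116.8068 T
T = 53.28 °C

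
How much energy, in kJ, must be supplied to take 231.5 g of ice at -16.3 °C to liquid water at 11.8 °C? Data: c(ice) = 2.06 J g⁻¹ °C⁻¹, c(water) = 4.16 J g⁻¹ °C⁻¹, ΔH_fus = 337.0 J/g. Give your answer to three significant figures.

q = 97.2 kJ

q1 (heat ice -16.3→0.0 °C): 231.5 × 2.06 × 16.3 = 7773 J
q2 (melt at 0 °C): 231.5 × 337.0 = 78016 J
q3 (heat water 0.0→11.8 °C): 231.5 × 4.16 × 11.8 = 11364 J
Total: 7773 + 78016 + 11364 = 97153 J = 97.2 kJ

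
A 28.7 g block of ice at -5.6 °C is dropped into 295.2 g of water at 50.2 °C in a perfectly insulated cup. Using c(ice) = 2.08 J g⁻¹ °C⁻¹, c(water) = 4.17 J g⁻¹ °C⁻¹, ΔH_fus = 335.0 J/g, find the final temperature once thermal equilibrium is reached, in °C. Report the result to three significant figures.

Heat to bring ice to 0 °C and melt it: q₁ = 28.7×2.08×5.6 + 28.7×335.0 = 9948.8 J
Heat the water can supply cooling to 0 °C: 295.2×4.17×50.2 = 61795.4 J > q₁, so all ice melts.
Energy balance: 295.2×4.17×(50.2 − T) = 9948.8 + 28.7×4.17×(T − 0)
1230.984(50.2 − T) = 9948.8 + 119.679 T
61795.4 − 9948.8 = 1350.663 T
T = 51846.6 / 1350.663 = 38.39 °C

T_f = 38.4 °C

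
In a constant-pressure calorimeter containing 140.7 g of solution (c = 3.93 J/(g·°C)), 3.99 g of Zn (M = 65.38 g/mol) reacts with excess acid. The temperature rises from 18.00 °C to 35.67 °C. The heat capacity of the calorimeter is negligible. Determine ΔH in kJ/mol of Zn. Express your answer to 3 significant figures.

ΔH = -160 kJ/mol

|ΔT| = |35.67 − 18.00| = 17.67 °C
|q_surr| = (140.7 × 3.93) × 17.67 = 552.951 × 17.67 = 9771 J
n(Zn) = 3.99 / 65.38 = 0.06103 mol
Temperature rose, so q_rxn = −|q_surr| = -9.771 kJ
ΔH = q_rxn / n = -160.1 kJ/mol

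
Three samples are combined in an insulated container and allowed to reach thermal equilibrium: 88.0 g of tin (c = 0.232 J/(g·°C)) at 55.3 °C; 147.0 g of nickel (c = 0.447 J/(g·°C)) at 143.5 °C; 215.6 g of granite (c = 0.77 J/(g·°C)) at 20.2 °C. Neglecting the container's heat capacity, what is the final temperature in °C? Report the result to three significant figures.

Σ mᵢcᵢ(T − Tᵢ) = 0  ⇒  T = Σ mᵢcᵢTᵢ / Σ mᵢcᵢ
Σ mᵢcᵢ = 88.0×0.232 + 147.0×0.447 + 215.6×0.77 = 252.137
Σ mᵢcᵢTᵢ = 20.416×55.3 + 65.709×143.5 + 166.012×20.2 = 13912
T = 13912 / 252.137 = 55.18 °C

T_f = 55.2 °C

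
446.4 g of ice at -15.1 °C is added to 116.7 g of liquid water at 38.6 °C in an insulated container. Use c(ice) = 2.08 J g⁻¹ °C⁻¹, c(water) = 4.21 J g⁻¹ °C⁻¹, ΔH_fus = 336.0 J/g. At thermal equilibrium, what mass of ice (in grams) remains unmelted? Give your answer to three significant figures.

Heat to warm all ice to 0 °C: 446.4×2.08×15.1 = 14021 J
Heat released by water cooling to 0 °C: 116.7×4.21×38.6 = 18964 J
18964 J < 14021 + 446.4×336.0 = 164011.4 J, so not all ice melts; final T = 0 °C.
Heat left for melting: 18964 − 14021 = 4943 J
Mass melted = 4943 / 336.0 = 14.71 g
Ice remaining = 446.4 − 14.71 = 431.69 g

m_ice remaining = 432 g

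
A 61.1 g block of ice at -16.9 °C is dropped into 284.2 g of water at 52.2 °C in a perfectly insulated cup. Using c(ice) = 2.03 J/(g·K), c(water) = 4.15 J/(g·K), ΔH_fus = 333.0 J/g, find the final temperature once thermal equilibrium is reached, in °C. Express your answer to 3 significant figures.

Heat to bring ice to 0 °C and melt it: q₁ = 61.1×2.03×16.9 + 61.1×333.0 = 22442 J
Heat the water can supply cooling to 0 °C: 284.2×4.15×52.2 = 61566.2 J > q₁, so all ice melts.
Energy balance: 284.2×4.15×(52.2 − T) = 22442 + 61.1×4.15×(T − 0)
1179.43(52.2 − T) = 22442 + 253.565 T
61566.2 − 22442 = 1432.995 T
T = 39124.2 / 1432.995 = 27.30 °C

T_f = 27.3 °C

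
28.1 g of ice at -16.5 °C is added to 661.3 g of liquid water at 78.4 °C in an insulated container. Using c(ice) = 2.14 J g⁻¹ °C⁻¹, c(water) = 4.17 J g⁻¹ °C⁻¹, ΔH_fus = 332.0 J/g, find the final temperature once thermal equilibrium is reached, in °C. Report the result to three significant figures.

T_f = 71.6 °C

Heat to bring ice to 0 °C and melt it: q₁ = 28.1×2.14×16.5 + 28.1×332.0 = 10321 J
Heat the water can supply cooling to 0 °C: 661.3×4.17×78.4 = 216197 J > q₁, so all ice melts.
Energy balance: 661.3×4.17×(78.4 − T) = 10321 + 28.1×4.17×(T − 0)
2757.621(78.4 − T) = 10321 + 117.177 T
216197 − 10321 = 2874.798 T
T = 205876 / 2874.798 = 71.61 °C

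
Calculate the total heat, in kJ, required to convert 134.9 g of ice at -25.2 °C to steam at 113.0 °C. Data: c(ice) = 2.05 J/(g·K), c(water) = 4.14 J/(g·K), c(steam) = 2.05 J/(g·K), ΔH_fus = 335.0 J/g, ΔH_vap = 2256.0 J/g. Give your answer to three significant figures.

q = 416 kJ

q1 (heat ice -25.2→0.0 °C): 134.9 × 2.05 × 25.2 = 6969 J
q2 (melt at 0 °C): 134.9 × 335.0 = 45192 J
q3 (heat water 0.0→100.0 °C): 134.9 × 4.14 × 100.0 = 55849 J
q4 (vaporize at 100 °C): 134.9 × 2256.0 = 304334 J
q5 (heat steam 100.0→113.0 °C): 134.9 × 2.05 × 13.0 = 3595 J
Total: 6969 + 45192 + 55849 + 304334 + 3595 = 415939 J = 416 kJ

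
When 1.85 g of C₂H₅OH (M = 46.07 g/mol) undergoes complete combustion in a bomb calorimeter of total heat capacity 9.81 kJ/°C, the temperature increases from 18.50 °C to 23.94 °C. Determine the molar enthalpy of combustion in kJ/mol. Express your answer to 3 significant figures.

ΔT = 23.94 − 18.50 = 5.44 °C
q_cal = C_cal × ΔT = 9.81 × 5.44 = 53.3664 kJ
n = 1.85 / 46.07 = 0.04016 mol
q_rxn = −q_cal = -53.3664 kJ
ΔH = -53.3664 / 0.04016 = -1329 kJ/mol

ΔH = -1330 kJ/mol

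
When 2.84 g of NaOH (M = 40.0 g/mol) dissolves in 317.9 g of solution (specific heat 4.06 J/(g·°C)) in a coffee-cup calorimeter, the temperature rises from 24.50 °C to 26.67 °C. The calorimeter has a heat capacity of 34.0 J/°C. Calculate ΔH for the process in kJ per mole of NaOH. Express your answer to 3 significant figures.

|ΔT| = |26.67 − 24.50| = 2.17 °C
|q_surr| = (317.9 × 4.06 + 34.0) × 2.17 = 1324.674 × 2.17 = 2875 J
n(NaOH) = 2.84 / 40.0 = 0.07100 mol
Temperature rose, so q_rxn = −|q_surr| = -2.875 kJ
ΔH = q_rxn / n = -40.49 kJ/mol

ΔH = -40.5 kJ/mol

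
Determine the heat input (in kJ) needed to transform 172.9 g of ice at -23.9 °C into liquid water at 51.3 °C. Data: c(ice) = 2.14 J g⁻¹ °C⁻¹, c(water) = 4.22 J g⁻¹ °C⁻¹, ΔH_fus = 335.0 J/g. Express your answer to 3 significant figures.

q = 104 kJ

q1 (heat ice -23.9→0.0 °C): 172.9 × 2.14 × 23.9 = 8843 J
q2 (melt at 0 °C): 172.9 × 335.0 = 57922 J
q3 (heat water 0.0→51.3 °C): 172.9 × 4.22 × 51.3 = 37430 J
Total: 8843 + 57922 + 37430 = 104195 J = 104 kJ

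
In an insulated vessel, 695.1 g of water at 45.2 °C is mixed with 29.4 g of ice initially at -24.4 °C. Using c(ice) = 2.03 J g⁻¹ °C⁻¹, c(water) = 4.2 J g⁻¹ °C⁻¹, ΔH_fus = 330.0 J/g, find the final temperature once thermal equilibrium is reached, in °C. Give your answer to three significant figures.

T_f = 39.7 °C

Heat to bring ice to 0 °C and melt it: q₁ = 29.4×2.03×24.4 + 29.4×330.0 = 11158 J
Heat the water can supply cooling to 0 °C: 695.1×4.2×45.2 = 131958 J > q₁, so all ice melts.
Energy balance: 695.1×4.2×(45.2 − T) = 11158 + 29.4×4.2×(T − 0)
2919.42(45.2 − T) = 11158 + 123.48 T
131958 − 11158 = 3042.90 T
T = 120800 / 3042.90 = 39.70 °C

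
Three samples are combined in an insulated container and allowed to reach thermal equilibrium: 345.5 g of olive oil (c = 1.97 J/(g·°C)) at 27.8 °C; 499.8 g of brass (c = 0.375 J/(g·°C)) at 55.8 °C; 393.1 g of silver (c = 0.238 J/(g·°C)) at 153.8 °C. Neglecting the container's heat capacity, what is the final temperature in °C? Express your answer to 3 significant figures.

Σ mᵢcᵢ(T − Tᵢ) = 0  ⇒  T = Σ mᵢcᵢTᵢ / Σ mᵢcᵢ
Σ mᵢcᵢ = 345.5×1.97 + 499.8×0.375 + 393.1×0.238 = 961.6178
Σ mᵢcᵢTᵢ = 680.635×27.8 + 187.425×55.8 + 93.5578×153.8 = 43769
T = 43769 / 961.6178 = 45.52 °C

T_f = 45.5 °C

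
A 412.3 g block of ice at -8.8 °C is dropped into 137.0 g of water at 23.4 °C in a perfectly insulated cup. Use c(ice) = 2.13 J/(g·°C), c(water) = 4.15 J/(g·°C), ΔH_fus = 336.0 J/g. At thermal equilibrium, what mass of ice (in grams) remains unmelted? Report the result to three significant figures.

Heat to warm all ice to 0 °C: 412.3×2.13×8.8 = 7728.2 J
Heat released by water cooling to 0 °C: 137.0×4.15×23.4 = 13304 J
13304 J < 7728.2 + 412.3×336.0 = 146261.0 J, so not all ice melts; final T = 0 °C.
Heat left for melting: 13304 − 7728.2 = 5575.8 J
Mass melted = 5575.8 / 336.0 = 16.59 g
Ice remaining = 412.3 − 16.59 = 395.71 g

m_ice remaining = 396 g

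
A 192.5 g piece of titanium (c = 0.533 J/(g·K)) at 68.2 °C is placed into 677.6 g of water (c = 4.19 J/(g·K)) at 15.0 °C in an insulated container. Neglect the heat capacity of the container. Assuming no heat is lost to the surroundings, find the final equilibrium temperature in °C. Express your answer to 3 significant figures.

T_f = 16.9 °C

Heat lost by titanium = heat gained by water.
(192.5)(0.533)(68.2 − T) = (677.6)(4.19)(T − 15.0)
102.6025 (68.2 − T) = 2839.144 (T − 15.0)
6997.5 − 102.6025 T = 2839.144 T − 42587
49584.5 = 2941.7465 T
T = 16.86 °C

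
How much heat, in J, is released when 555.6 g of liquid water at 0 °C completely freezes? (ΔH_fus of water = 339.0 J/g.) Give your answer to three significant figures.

q = m × ΔH_fus = 555.6 × 339.0 = 188300 J

q = 188000 J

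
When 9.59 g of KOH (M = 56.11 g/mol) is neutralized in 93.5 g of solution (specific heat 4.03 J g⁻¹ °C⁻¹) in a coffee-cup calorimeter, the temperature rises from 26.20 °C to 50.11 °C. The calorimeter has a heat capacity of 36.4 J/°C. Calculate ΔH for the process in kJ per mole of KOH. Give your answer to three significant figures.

|ΔT| = |50.11 − 26.20| = 23.91 °C
|q_surr| = (93.5 × 4.03 + 36.4) × 23.91 = 413.205 × 23.91 = 9880 J
n(KOH) = 9.59 / 56.11 = 0.1709 mol
Temperature rose, so q_rxn = −|q_surr| = -9.880 kJ
ΔH = q_rxn / n = -57.81 kJ/mol

ΔH = -57.8 kJ/mol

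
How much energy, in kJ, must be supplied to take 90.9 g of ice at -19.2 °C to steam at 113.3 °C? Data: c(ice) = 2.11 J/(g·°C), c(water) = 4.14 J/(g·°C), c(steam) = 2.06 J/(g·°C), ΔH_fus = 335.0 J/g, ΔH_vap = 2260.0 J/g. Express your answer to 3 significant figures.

q = 280 kJ

q1 (heat ice -19.2→0.0 °C): 90.9 × 2.11 × 19.2 = 3683 J
q2 (melt at 0 °C): 90.9 × 335.0 = 30452 J
q3 (heat water 0.0→100.0 °C): 90.9 × 4.14 × 100.0 = 37633 J
q4 (vaporize at 100 °C): 90.9 × 2260.0 = 205434 J
q5 (heat steam 100.0→113.3 °C): 90.9 × 2.06 × 13.3 = 2490 J
Total: 3683 + 30452 + 37633 + 205434 + 2490 = 279692 J = 280 kJ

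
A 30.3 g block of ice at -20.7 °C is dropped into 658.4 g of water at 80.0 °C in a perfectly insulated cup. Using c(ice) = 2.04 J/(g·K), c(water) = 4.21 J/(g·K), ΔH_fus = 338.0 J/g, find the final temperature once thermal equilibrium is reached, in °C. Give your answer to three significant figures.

Heat to bring ice to 0 °C and melt it: q₁ = 30.3×2.04×20.7 + 30.3×338.0 = 11521 J
Heat the water can supply cooling to 0 °C: 658.4×4.21×80.0 = 221749 J > q₁, so all ice melts.
Energy balance: 658.4×4.21×(80.0 − T) = 11521 + 30.3×4.21×(T − 0)
2771.864(80.0 − T) = 11521 + 127.563 T
221749 − 11521 = 2899.427 T
T = 210228 / 2899.427 = 72.51 °C

T_f = 72.5 °C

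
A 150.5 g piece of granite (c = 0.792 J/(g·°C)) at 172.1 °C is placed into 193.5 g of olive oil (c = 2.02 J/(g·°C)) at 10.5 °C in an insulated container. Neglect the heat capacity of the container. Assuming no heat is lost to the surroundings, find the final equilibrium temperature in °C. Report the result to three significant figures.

T_f = 48.3 °C

Heat lost by granite = heat gained by olive oil.
(150.5)(0.792)(172.1 − T) = (193.5)(2.02)(T − 10.5)
119.196 (172.1 − T) = 390.87 (T − 10.5)
20514 − 119.196 T = 390.87 T − 4104.1
24618.1 = 510.066 T
T = 48.26 °C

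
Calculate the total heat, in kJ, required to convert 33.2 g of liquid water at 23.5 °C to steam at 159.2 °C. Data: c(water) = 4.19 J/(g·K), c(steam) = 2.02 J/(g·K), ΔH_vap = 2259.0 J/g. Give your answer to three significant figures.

q1 (heat water 23.5→100.0 °C): 33.2 × 4.19 × 76.5 = 10642 J
q2 (vaporize at 100 °C): 33.2 × 2259.0 = 74999 J
q3 (heat steam 100.0→159.2 °C): 33.2 × 2.02 × 59.2 = 3970 J
Total: 10642 + 74999 + 3970 = 89611 J = 89.6 kJ

q = 89.6 kJ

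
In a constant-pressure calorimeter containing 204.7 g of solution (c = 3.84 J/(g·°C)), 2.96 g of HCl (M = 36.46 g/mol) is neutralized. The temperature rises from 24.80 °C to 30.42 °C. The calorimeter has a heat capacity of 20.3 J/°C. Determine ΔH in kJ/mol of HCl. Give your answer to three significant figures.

ΔH = -55.8 kJ/mol

|ΔT| = |30.42 − 24.80| = 5.62 °C
|q_surr| = (204.7 × 3.84 + 20.3) × 5.62 = 806.348 × 5.62 = 4532 J
n(HCl) = 2.96 / 36.46 = 0.08118 mol
Temperature rose, so q_rxn = −|q_surr| = -4.532 kJ
ΔH = q_rxn / n = -55.83 kJ/mol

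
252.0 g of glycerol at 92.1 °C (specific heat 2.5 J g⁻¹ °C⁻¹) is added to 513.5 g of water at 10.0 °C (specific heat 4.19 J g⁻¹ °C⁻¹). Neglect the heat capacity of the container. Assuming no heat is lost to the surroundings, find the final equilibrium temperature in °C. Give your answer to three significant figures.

Heat lost by glycerol = heat gained by water.
(252.0)(2.5)(92.1 − T) = (513.5)(4.19)(T − 10.0)
630 (92.1 − T) = 2151.565 (T − 10.0)
58023 − 630 T = 2151.565 T − 21516
79539 = 2781.565 T
T = 28.60 °C

T_f = 28.6 °C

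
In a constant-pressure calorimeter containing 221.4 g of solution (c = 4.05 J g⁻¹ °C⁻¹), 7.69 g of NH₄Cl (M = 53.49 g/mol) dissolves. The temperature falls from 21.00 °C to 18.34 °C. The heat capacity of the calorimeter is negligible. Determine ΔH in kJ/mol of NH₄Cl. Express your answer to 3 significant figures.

|ΔT| = |18.34 − 21.00| = 2.66 °C
|q_surr| = (221.4 × 4.05) × 2.66 = 896.67 × 2.66 = 2385 J
n(NH₄Cl) = 7.69 / 53.49 = 0.1438 mol
Temperature fell, so q_rxn = +|q_surr| = 2.385 kJ
ΔH = q_rxn / n = 16.59 kJ/mol

ΔH = 16.6 kJ/mol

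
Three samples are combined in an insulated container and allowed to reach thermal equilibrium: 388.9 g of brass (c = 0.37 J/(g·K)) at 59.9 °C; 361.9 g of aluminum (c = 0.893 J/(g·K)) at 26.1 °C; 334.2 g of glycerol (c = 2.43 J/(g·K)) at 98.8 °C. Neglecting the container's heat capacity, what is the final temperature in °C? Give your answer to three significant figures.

Σ mᵢcᵢ(T − Tᵢ) = 0  ⇒  T = Σ mᵢcᵢTᵢ / Σ mᵢcᵢ
Σ mᵢcᵢ = 388.9×0.37 + 361.9×0.893 + 334.2×2.43 = 1279.1757
Σ mᵢcᵢTᵢ = 143.893×59.9 + 323.1767×26.1 + 812.106×98.8 = 97290
T = 97290 / 1279.1757 = 76.06 °C

T_f = 76.1 °C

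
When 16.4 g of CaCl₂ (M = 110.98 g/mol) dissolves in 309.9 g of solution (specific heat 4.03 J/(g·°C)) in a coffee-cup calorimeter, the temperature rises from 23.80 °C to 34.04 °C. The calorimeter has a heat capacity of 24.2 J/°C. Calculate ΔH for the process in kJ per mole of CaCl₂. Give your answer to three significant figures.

|ΔT| = |34.04 − 23.80| = 10.24 °C
|q_surr| = (309.9 × 4.03 + 24.2) × 10.24 = 1273.097 × 10.24 = 13040 J
n(CaCl₂) = 16.4 / 110.98 = 0.1478 mol
Temperature rose, so q_rxn = −|q_surr| = -13.04 kJ
ΔH = q_rxn / n = -88.23 kJ/mol

ΔH = -88.2 kJ/mol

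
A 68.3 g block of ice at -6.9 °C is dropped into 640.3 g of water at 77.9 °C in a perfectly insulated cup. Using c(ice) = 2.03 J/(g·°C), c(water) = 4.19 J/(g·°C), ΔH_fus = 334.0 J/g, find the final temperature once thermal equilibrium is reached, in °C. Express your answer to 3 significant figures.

T_f = 62.4 °C

Heat to bring ice to 0 °C and melt it: q₁ = 68.3×2.03×6.9 + 68.3×334.0 = 23769 J
Heat the water can supply cooling to 0 °C: 640.3×4.19×77.9 = 208995 J > q₁, so all ice melts.
Energy balance: 640.3×4.19×(77.9 − T) = 23769 + 68.3×4.19×(T − 0)
2682.857(77.9 − T) = 23769 + 286.177 T
208995 − 23769 = 2969.034 T
T = 185226 / 2969.034 = 62.39 °C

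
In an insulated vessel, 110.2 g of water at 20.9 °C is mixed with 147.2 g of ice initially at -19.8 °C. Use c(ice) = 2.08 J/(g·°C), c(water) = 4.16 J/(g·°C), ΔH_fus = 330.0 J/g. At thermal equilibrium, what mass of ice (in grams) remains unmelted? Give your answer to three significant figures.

Heat to warm all ice to 0 °C: 147.2×2.08×19.8 = 6062.3 J
Heat released by water cooling to 0 °C: 110.2×4.16×20.9 = 9581.2 J
9581.2 J < 6062.3 + 147.2×330.0 = 54638.3 J, so not all ice melts; final T = 0 °C.
Heat left for melting: 9581.2 − 6062.3 = 3518.9 J
Mass melted = 3518.9 / 330.0 = 10.66 g
Ice remaining = 147.2 − 10.66 = 136.54 g

m_ice remaining = 137 g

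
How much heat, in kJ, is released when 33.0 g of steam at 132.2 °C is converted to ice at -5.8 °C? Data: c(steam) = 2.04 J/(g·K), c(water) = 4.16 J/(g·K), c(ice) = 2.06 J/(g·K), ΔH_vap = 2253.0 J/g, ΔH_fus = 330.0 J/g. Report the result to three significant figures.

q1 (cool steam 132.2→100 °C): 33.0 × 2.04 × 32.2 = 2168 J
q2 (condense at 100 °C): 33.0 × 2253.0 = 74349 J
q3 (cool water 100→0 °C): 33.0 × 4.16 × 100.0 = 13728 J
q4 (freeze at 0 °C): 33.0 × 330.0 = 10890 J
q5 (cool ice 0→-5.8 °C): 33.0 × 2.06 × 5.8 = 394 J
Total: 2168 + 74349 + 13728 + 10890 + 394 = 101529 J = 102 kJ

q = 102 kJ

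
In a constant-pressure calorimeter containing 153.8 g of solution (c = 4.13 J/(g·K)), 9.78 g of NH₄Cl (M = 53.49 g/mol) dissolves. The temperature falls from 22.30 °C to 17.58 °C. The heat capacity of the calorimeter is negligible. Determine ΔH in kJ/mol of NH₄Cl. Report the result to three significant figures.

ΔH = 16.4 kJ/mol

|ΔT| = |17.58 − 22.30| = 4.72 °C
|q_surr| = (153.8 × 4.13) × 4.72 = 635.194 × 4.72 = 2998 J
n(NH₄Cl) = 9.78 / 53.49 = 0.1828 mol
Temperature fell, so q_rxn = +|q_surr| = 2.998 kJ
ΔH = q_rxn / n = 16.40 kJ/mol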